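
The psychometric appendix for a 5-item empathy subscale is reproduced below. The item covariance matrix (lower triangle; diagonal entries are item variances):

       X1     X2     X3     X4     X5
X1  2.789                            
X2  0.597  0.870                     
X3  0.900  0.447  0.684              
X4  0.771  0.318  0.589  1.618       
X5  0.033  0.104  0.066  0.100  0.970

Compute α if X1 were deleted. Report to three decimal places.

Remaining items: X2, X3, X4, X5 (k = 4).
Σσᵢ² = 0.870 + 0.684 + 1.618 + 0.970 = 4.142
total variance = 4.142 + 2 × 1.624 = 7.390
α (item deleted) = (4/3)·(1 − 4.142/7.390) = 0.586

α = 0.586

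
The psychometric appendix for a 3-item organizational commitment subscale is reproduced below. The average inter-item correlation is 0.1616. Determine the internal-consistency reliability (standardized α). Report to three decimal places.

α = 0.366

Standardized α = k·r̄ / (1 + (k−1)·r̄) = 3 × 0.1616 / (1 + 2 × 0.1616)
  = 0.4848 / 1.3232 = 0.366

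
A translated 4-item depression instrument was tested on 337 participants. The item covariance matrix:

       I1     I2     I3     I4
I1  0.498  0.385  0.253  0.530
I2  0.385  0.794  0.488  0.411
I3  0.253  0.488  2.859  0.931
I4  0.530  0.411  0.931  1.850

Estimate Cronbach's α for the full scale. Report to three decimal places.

α = 0.666

Σσᵢ² = 0.498 + 0.794 + 2.859 + 1.850 = 6.001
Sum of off-diagonal covariances = 2.998
Var(T) = 6.001 + 2 × 2.998 = 11.997
α = (k/(k−1))·(1 − Σσᵢ²/Var(T)) = (4/3)·(1 − 6.001/11.997) = 0.666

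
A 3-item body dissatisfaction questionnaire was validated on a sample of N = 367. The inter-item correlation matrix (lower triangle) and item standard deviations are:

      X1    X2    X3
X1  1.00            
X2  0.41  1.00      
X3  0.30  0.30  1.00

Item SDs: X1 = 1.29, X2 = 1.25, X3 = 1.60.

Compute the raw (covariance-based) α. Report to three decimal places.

α = 0.591

Σσ²ᵢ = 1.29² + 1.25² + 1.60² = 5.7866
Covariances σ_ij = r_ij · s_i · s_j:
  σ(X1,X2) = 0.41 × 1.29 × 1.25 = 0.6611
  σ(X1,X3) = 0.30 × 1.29 × 1.60 = 0.6192
  σ(X2,X3) = 0.30 × 1.25 × 1.60 = 0.6000
σ²_T = Σσ²ᵢ + 2·Σσ_ij = 5.7866 + 2 × 1.8803 = 9.5472
α = (3/2)·(1 − 5.7866/9.5472) = 0.591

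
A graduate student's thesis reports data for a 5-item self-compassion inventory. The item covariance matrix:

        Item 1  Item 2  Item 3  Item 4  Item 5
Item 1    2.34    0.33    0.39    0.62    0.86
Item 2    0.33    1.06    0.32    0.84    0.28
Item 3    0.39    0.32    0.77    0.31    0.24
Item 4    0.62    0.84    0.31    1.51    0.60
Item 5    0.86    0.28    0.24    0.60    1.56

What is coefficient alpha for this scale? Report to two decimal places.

Σσ²ᵢ = 2.34 + 1.06 + 0.77 + 1.51 + 1.56 = 7.24
Σ_{i<j} σ_ij = 4.79
Var(T) = 7.24 + 2 × 4.79 = 16.82
α = (k/(k−1))·(1 − Σσ²ᵢ/Var(T)) = (5/4)·(1 − 7.24/16.82) = 0.71

coefficient alpha = 0.71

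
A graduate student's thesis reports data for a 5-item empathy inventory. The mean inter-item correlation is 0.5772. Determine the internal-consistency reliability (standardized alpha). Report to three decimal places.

Standardized α = k·r̄ / (1 + (k−1)·r̄) = 5 × 0.5772 / (1 + 4 × 0.5772)
  = 2.8860 / 3.3088 = 0.872

standardized alpha = 0.872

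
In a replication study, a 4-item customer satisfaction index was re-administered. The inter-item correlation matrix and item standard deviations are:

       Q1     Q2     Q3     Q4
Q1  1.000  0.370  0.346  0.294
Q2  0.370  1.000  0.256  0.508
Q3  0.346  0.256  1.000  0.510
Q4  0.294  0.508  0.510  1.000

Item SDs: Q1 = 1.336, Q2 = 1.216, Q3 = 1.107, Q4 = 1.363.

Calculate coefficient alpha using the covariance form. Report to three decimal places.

Σσ²ᵢ = 1.336² + 1.216² + 1.107² + 1.363² = 6.3468
Covariances σ_ij = r_ij · s_i · s_j:
  σ(Q1,Q2) = 0.370 × 1.336 × 1.216 = 0.6011
  σ(Q1,Q3) = 0.346 × 1.336 × 1.107 = 0.5117
  σ(Q1,Q4) = 0.294 × 1.336 × 1.363 = 0.5354
  σ(Q2,Q3) = 0.256 × 1.216 × 1.107 = 0.3446
  σ(Q2,Q4) = 0.508 × 1.216 × 1.363 = 0.8420
  σ(Q3,Q4) = 0.510 × 1.107 × 1.363 = 0.7695
σ²_T = Σσ²ᵢ + 2·Σσ_ij = 6.3468 + 2 × 3.6043 = 13.5554
α = (4/3)·(1 − 6.3468/13.5554) = 0.709

coefficient alpha = 0.709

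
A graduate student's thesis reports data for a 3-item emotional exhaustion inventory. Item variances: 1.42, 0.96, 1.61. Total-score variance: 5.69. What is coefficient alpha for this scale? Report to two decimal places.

α = 0.45

ΣVar(i) = 1.42 + 0.96 + 1.61 = 3.99
α = (k/(k−1))·(1 − ΣVar(i)/total variance) = (3/2)·(1 − 3.99/5.69) = 0.45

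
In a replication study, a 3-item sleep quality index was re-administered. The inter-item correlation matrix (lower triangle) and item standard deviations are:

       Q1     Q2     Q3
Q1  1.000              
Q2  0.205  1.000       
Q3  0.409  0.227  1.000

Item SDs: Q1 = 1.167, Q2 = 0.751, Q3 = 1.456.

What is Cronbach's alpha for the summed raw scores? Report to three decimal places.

α = 0.535

Σσ²ᵢ = 1.167² + 0.751² + 1.456² = 4.0458
Covariances σ_ij = r_ij · s_i · s_j:
  σ(Q1,Q2) = 0.205 × 1.167 × 0.751 = 0.1797
  σ(Q1,Q3) = 0.409 × 1.167 × 1.456 = 0.6950
  σ(Q2,Q3) = 0.227 × 0.751 × 1.456 = 0.2482
σ²_T = Σσ²ᵢ + 2·Σσ_ij = 4.0458 + 2 × 1.1229 = 6.2916
α = (3/2)·(1 − 4.0458/6.2916) = 0.535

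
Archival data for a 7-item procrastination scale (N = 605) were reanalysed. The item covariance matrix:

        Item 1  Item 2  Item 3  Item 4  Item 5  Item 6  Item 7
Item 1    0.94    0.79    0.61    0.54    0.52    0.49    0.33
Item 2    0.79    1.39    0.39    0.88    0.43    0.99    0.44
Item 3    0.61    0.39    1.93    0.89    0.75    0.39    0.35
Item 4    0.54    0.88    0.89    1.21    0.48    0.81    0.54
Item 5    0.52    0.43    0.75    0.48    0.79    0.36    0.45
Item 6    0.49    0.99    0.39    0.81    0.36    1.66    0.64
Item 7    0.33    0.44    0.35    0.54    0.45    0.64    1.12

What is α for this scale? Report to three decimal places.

Σσ²ᵢ = 0.94 + 1.39 + 1.93 + 1.21 + 0.79 + 1.66 + 1.12 = 9.04
Sum of off-diagonal covariances = 12.07
Var(T) = 9.04 + 2 × 12.07 = 33.18
α = (k/(k−1))·(1 − Σσ²ᵢ/Var(T)) = (7/6)·(1 − 9.04/33.18) = 0.849

α = 0.849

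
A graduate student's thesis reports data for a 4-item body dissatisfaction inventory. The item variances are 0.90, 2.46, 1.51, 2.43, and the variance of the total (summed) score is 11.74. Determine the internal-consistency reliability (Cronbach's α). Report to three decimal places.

sum of item variances = 0.90 + 2.46 + 1.51 + 2.43 = 7.30
α = (k/(k−1))·(1 − sum of item variances/Var(T)) = (4/3)·(1 − 7.30/11.74) = 0.504

α = 0.504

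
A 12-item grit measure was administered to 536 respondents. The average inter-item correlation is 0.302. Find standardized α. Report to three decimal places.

Standardized α = k·r̄ / (1 + (k−1)·r̄) = 12 × 0.302 / (1 + 11 × 0.302)
  = 3.6240 / 4.3220 = 0.839

α = 0.839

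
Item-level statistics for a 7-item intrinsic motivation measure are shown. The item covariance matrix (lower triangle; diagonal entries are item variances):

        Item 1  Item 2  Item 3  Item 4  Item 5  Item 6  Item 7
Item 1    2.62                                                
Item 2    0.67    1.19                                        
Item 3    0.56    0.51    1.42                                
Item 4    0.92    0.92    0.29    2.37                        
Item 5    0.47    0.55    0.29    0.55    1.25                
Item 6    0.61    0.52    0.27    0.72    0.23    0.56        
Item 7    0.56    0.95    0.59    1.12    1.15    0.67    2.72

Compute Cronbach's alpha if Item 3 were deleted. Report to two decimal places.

Remaining items: Item 1, Item 2, Item 4, Item 5, Item 6, Item 7 (k = 6).
Σσᵢ² = 2.62 + 1.19 + 2.37 + 1.25 + 0.56 + 2.72 = 10.71
Var(T) = 10.71 + 2 × 10.61 = 31.93
α (item deleted) = (6/5)·(1 − 10.71/31.93) = 0.80

α = 0.80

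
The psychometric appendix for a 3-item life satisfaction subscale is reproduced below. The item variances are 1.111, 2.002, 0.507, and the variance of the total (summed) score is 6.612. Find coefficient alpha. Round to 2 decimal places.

sum of item variances = 1.111 + 2.002 + 0.507 = 3.620
α = (k/(k−1))·(1 − sum of item variances/σ²_total) = (3/2)·(1 − 3.620/6.612) = 0.68

α = 0.68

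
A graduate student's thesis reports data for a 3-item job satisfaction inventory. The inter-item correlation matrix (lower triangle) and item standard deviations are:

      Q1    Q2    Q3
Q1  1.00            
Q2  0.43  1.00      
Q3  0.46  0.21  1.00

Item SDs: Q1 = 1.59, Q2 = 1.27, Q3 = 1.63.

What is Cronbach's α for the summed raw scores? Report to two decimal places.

Σσ²ᵢ = 1.59² + 1.27² + 1.63² = 6.7979
Covariances σ_ij = r_ij · s_i · s_j:
  σ(Q1,Q2) = 0.43 × 1.59 × 1.27 = 0.8683
  σ(Q1,Q3) = 0.46 × 1.59 × 1.63 = 1.1922
  σ(Q2,Q3) = 0.21 × 1.27 × 1.63 = 0.4347
σ²_T = Σσ²ᵢ + 2·Σσ_ij = 6.7979 + 2 × 2.4952 = 11.7883
α = (3/2)·(1 − 6.7979/11.7883) = 0.64

α = 0.64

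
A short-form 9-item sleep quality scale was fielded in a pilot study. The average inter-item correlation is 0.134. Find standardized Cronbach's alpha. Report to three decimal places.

α = 0.582

Standardized α = k·r̄ / (1 + (k−1)·r̄) = 9 × 0.134 / (1 + 8 × 0.134)
  = 1.2060 / 2.0720 = 0.582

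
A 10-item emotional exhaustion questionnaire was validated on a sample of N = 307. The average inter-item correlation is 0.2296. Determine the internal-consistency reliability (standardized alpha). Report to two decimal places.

Standardized α = k·r̄ / (1 + (k−1)·r̄) = 10 × 0.2296 / (1 + 9 × 0.2296)
  = 2.2960 / 3.0664 = 0.75

standardized alpha = 0.75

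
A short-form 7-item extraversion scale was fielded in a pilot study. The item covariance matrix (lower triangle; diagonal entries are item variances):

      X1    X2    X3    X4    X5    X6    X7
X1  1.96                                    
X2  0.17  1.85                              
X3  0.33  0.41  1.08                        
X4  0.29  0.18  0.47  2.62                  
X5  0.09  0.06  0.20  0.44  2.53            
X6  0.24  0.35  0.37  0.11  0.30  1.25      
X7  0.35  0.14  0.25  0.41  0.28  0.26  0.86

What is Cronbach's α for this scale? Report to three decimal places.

Cronbach's α = 0.565

ΣVar(i) = 1.96 + 1.85 + 1.08 + 2.62 + 2.53 + 1.25 + 0.86 = 12.15
Σ_{i<j} σ_ij = 5.70
Var(T) = 12.15 + 2 × 5.70 = 23.55
α = (k/(k−1))·(1 − ΣVar(i)/Var(T)) = (7/6)·(1 − 12.15/23.55) = 0.565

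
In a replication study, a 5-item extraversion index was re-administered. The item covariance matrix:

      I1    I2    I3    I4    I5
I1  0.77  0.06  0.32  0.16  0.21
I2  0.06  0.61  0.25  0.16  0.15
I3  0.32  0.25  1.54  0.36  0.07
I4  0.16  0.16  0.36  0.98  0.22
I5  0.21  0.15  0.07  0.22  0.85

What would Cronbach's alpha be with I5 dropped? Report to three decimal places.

Remaining items: I1, I2, I3, I4 (k = 4).
Σσᵢ² = 0.77 + 0.61 + 1.54 + 0.98 = 3.90
σ²_total = 3.90 + 2 × 1.31 = 6.52
α (item deleted) = (4/3)·(1 − 3.90/6.52) = 0.536

α = 0.536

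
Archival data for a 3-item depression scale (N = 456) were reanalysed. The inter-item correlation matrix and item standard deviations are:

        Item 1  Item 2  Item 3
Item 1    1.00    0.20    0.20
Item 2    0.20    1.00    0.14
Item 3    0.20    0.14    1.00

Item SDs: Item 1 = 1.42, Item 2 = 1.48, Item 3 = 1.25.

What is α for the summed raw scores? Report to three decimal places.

Σσ²ᵢ = 1.42² + 1.48² + 1.25² = 5.7693
Covariances σ_ij = r_ij · s_i · s_j:
  σ(Item 1,Item 2) = 0.20 × 1.42 × 1.48 = 0.4203
  σ(Item 1,Item 3) = 0.20 × 1.42 × 1.25 = 0.3550
  σ(Item 2,Item 3) = 0.14 × 1.48 × 1.25 = 0.2590
σ²_T = Σσ²ᵢ + 2·Σσ_ij = 5.7693 + 2 × 1.0343 = 7.8379
α = (3/2)·(1 − 5.7693/7.8379) = 0.396

α = 0.396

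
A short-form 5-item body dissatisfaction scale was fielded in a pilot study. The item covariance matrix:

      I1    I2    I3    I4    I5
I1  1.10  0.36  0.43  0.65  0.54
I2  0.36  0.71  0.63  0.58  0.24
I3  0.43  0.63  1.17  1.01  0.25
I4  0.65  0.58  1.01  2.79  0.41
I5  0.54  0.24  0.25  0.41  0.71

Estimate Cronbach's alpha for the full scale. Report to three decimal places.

sum of item variances = 1.10 + 0.71 + 1.17 + 2.79 + 0.71 = 6.48
Sum of the distinct covariances = 5.10
Var(T) = 6.48 + 2 × 5.10 = 16.68
α = (k/(k−1))·(1 − sum of item variances/Var(T)) = (5/4)·(1 − 6.48/16.68) = 0.764

α = 0.764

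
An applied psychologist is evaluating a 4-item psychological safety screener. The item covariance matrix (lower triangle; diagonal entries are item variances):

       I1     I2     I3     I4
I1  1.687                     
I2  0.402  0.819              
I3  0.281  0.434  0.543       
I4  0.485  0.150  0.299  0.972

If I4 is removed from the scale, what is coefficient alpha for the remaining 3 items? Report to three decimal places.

Remaining items: I1, I2, I3 (k = 3).
sum of item variances = 1.687 + 0.819 + 0.543 = 3.049
Var(T) = 3.049 + 2 × 1.117 = 5.283
α (item deleted) = (3/2)·(1 − 3.049/5.283) = 0.634

coefficient alpha = 0.634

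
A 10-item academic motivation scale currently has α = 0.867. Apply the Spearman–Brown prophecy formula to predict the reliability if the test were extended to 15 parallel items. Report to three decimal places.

predicted reliability = 0.907

Length factor m = 15/10 = 1.5000
α' = m·α / (1 + (m−1)·α)
   = 15/10 × 0.867 / (1 + (15/10 − 1) × 0.867)
   = 1.3005 / 1.4335 = 0.907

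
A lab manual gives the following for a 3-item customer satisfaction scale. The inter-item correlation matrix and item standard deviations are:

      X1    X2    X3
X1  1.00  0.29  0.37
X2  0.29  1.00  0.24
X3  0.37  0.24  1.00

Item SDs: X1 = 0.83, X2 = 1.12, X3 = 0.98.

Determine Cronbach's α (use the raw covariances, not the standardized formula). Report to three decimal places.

Cronbach's α = 0.547

Σσ²ᵢ = 0.83² + 1.12² + 0.98² = 2.9037
Covariances σ_ij = r_ij · s_i · s_j:
  σ(X1,X2) = 0.29 × 0.83 × 1.12 = 0.2696
  σ(X1,X3) = 0.37 × 0.83 × 0.98 = 0.3010
  σ(X2,X3) = 0.24 × 1.12 × 0.98 = 0.2634
σ²_T = Σσ²ᵢ + 2·Σσ_ij = 2.9037 + 2 × 0.8340 = 4.5717
α = (3/2)·(1 − 2.9037/4.5717) = 0.547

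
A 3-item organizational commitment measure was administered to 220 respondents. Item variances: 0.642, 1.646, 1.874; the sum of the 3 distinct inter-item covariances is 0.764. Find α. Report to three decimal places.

Σσᵢ² = 0.642 + 1.646 + 1.874 = 4.162
Sum of distinct covariances = 0.764
total variance = Σσᵢ² + 2·Σcov = 4.162 + 2 × 0.764 = 5.690
α = (3/2)·(1 − 4.162/5.690) = 0.403

α = 0.403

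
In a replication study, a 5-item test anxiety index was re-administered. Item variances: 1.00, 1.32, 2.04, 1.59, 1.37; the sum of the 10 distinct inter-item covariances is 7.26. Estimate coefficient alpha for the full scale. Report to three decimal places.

ΣVar(i) = 1.00 + 1.32 + 2.04 + 1.59 + 1.37 = 7.32
Sum of distinct covariances = 7.26
Var(T) = ΣVar(i) + 2·Σcov = 7.32 + 2 × 7.26 = 21.84
α = (5/4)·(1 − 7.32/21.84) = 0.831

α = 0.831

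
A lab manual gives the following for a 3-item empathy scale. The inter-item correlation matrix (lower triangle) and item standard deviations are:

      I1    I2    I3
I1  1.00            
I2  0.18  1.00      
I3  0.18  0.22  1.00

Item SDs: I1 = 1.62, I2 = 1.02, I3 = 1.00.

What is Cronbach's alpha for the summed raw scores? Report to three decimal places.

Cronbach's alpha = 0.388

Σσ²ᵢ = 1.62² + 1.02² + 1.00² = 4.6648
Covariances σ_ij = r_ij · s_i · s_j:
  σ(I1,I2) = 0.18 × 1.62 × 1.02 = 0.2974
  σ(I1,I3) = 0.18 × 1.62 × 1.00 = 0.2916
  σ(I2,I3) = 0.22 × 1.02 × 1.00 = 0.2244
σ²_T = Σσ²ᵢ + 2·Σσ_ij = 4.6648 + 2 × 0.8134 = 6.2916
α = (3/2)·(1 − 4.6648/6.2916) = 0.388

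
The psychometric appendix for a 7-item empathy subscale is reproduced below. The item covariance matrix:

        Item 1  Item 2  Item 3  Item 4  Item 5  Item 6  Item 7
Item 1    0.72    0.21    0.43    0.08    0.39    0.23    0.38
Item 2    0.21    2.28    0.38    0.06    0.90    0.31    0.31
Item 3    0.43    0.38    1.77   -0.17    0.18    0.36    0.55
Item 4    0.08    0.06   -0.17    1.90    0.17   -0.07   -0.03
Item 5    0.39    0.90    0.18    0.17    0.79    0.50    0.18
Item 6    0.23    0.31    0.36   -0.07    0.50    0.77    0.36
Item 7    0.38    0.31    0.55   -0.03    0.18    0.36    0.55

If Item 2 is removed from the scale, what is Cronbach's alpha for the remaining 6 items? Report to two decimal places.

Remaining items: Item 1, Item 3, Item 4, Item 5, Item 6, Item 7 (k = 6).
Σσ²ᵢ = 0.72 + 1.77 + 1.90 + 0.79 + 0.77 + 0.55 = 6.50
σ²_T = 6.50 + 2 × 3.54 = 13.58
α (item deleted) = (6/5)·(1 − 6.50/13.58) = 0.63

α = 0.63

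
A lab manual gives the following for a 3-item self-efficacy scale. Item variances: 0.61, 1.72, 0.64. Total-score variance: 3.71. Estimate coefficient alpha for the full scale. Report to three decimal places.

coefficient alpha = 0.299

Σσᵢ² = 0.61 + 1.72 + 0.64 = 2.97
α = (k/(k−1))·(1 − Σσᵢ²/σ²_total) = (3/2)·(1 − 2.97/3.71) = 0.299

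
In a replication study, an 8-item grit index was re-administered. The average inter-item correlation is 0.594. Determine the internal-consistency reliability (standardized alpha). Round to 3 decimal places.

standardized alpha = 0.921

Standardized α = k·r̄ / (1 + (k−1)·r̄) = 8 × 0.594 / (1 + 7 × 0.594)
  = 4.7520 / 5.1580 = 0.921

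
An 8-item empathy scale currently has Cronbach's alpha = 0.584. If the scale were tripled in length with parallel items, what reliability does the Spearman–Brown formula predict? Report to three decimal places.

Length factor m = 3
α' = m·α / (1 + (m−1)·α)
   = 3 × 0.584 / (1 + (3 − 1) × 0.584)
   = 1.7520 / 2.1680 = 0.808

predicted reliability = 0.808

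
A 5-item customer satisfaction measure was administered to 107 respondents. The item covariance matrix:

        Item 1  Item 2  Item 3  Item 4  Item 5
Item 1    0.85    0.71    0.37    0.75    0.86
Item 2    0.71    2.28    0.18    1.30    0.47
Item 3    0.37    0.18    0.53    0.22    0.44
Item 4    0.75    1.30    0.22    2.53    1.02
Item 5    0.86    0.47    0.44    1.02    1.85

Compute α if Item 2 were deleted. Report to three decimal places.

α = 0.746

Remaining items: Item 1, Item 3, Item 4, Item 5 (k = 4).
ΣVar(i) = 0.85 + 0.53 + 2.53 + 1.85 = 5.76
Var(T) = 5.76 + 2 × 3.66 = 13.08
α (item deleted) = (4/3)·(1 − 5.76/13.08) = 0.746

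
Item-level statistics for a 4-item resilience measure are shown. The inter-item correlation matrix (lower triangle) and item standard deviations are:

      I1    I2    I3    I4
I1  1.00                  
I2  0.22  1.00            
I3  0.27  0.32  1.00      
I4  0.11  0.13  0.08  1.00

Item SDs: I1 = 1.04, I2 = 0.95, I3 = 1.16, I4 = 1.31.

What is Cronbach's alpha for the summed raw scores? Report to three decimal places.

Cronbach's alpha = 0.460

Σσ²ᵢ = 1.04² + 0.95² + 1.16² + 1.31² = 5.0458
Covariances σ_ij = r_ij · s_i · s_j:
  σ(I1,I2) = 0.22 × 1.04 × 0.95 = 0.2174
  σ(I1,I3) = 0.27 × 1.04 × 1.16 = 0.3257
  σ(I1,I4) = 0.11 × 1.04 × 1.31 = 0.1499
  σ(I2,I3) = 0.32 × 0.95 × 1.16 = 0.3526
  σ(I2,I4) = 0.13 × 0.95 × 1.31 = 0.1618
  σ(I3,I4) = 0.08 × 1.16 × 1.31 = 0.1216
σ²_T = Σσ²ᵢ + 2·Σσ_ij = 5.0458 + 2 × 1.3290 = 7.7038
α = (4/3)·(1 − 5.0458/7.7038) = 0.460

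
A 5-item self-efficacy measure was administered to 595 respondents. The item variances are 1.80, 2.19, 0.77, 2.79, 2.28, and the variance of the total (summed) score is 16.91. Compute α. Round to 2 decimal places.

α = 0.52

sum of item variances = 1.80 + 2.19 + 0.77 + 2.79 + 2.28 = 9.83
α = (k/(k−1))·(1 − sum of item variances/total variance) = (5/4)·(1 − 9.83/16.91) = 0.52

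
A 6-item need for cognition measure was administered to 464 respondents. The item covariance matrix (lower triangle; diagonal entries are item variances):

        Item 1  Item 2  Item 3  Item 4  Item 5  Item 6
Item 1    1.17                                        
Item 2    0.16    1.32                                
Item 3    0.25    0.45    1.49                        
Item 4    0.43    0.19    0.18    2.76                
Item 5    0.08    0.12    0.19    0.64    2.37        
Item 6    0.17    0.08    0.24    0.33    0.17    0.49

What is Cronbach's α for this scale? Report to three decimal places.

Σσ²ᵢ = 1.17 + 1.32 + 1.49 + 2.76 + 2.37 + 0.49 = 9.60
Σ_{i<j} σ_ij = 3.68
σ²_T = 9.60 + 2 × 3.68 = 16.96
α = (k/(k−1))·(1 − Σσ²ᵢ/σ²_T) = (6/5)·(1 − 9.60/16.96) = 0.521

Cronbach's α = 0.521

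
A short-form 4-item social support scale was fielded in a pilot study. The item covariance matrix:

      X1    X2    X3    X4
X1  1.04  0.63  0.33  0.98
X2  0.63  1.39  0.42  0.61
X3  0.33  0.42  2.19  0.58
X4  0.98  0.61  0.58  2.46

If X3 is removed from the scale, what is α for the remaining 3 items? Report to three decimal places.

Remaining items: X1, X2, X4 (k = 3).
Σσ²ᵢ = 1.04 + 1.39 + 2.46 = 4.89
σ²_T = 4.89 + 2 × 2.22 = 9.33
α (item deleted) = (3/2)·(1 − 4.89/9.33) = 0.714

α = 0.714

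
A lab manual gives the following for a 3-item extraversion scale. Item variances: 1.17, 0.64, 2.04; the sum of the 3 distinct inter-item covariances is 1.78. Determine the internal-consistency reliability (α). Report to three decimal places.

α = 0.721

sum of item variances = 1.17 + 0.64 + 2.04 = 3.85
Sum of distinct covariances = 1.78
σ²_T = sum of item variances + 2·Σcov = 3.85 + 2 × 1.78 = 7.41
α = (3/2)·(1 − 3.85/7.41) = 0.721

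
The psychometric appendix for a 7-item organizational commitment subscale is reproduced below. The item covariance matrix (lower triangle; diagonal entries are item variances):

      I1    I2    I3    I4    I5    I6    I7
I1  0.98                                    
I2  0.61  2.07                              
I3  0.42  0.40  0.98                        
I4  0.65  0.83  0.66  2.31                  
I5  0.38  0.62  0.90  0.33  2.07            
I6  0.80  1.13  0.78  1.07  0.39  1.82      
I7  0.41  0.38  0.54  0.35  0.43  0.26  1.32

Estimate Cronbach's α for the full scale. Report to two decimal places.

Cronbach's α = 0.79

ΣVar(i) = 0.98 + 2.07 + 0.98 + 2.31 + 2.07 + 1.82 + 1.32 = 11.55
Sum of the distinct covariances = 12.34
σ²_T = 11.55 + 2 × 12.34 = 36.23
α = (k/(k−1))·(1 − ΣVar(i)/σ²_T) = (7/6)·(1 − 11.55/36.23) = 0.79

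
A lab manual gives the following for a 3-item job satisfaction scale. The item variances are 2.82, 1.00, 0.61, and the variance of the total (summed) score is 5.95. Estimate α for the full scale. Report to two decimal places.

α = 0.38

ΣVar(i) = 2.82 + 1.00 + 0.61 = 4.43
α = (k/(k−1))·(1 − ΣVar(i)/Var(T)) = (3/2)·(1 − 4.43/5.95) = 0.38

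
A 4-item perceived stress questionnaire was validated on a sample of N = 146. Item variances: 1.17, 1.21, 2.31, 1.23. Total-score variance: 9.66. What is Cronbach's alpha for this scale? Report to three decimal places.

Σσᵢ² = 1.17 + 1.21 + 2.31 + 1.23 = 5.92
α = (k/(k−1))·(1 − Σσᵢ²/Var(T)) = (4/3)·(1 − 5.92/9.66) = 0.516

α = 0.516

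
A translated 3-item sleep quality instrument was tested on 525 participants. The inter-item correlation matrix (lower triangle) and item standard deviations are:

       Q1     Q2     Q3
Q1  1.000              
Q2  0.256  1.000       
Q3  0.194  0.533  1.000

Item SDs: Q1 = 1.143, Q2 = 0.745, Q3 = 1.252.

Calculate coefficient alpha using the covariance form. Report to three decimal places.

Σσ²ᵢ = 1.143² + 0.745² + 1.252² = 3.4290
Covariances σ_ij = r_ij · s_i · s_j:
  σ(Q1,Q2) = 0.256 × 1.143 × 0.745 = 0.2180
  σ(Q1,Q3) = 0.194 × 1.143 × 1.252 = 0.2776
  σ(Q2,Q3) = 0.533 × 0.745 × 1.252 = 0.4972
σ²_T = Σσ²ᵢ + 2·Σσ_ij = 3.4290 + 2 × 0.9928 = 5.4146
α = (3/2)·(1 − 3.4290/5.4146) = 0.550

α = 0.550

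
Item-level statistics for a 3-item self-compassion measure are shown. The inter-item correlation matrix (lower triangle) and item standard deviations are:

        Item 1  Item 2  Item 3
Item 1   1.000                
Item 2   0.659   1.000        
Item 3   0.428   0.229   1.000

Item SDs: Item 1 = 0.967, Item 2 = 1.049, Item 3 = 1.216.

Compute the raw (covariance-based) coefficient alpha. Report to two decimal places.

Σσ²ᵢ = 0.967² + 1.049² + 1.216² = 3.5141
Covariances σ_ij = r_ij · s_i · s_j:
  σ(Item 1,Item 2) = 0.659 × 0.967 × 1.049 = 0.6685
  σ(Item 1,Item 3) = 0.428 × 0.967 × 1.216 = 0.5033
  σ(Item 2,Item 3) = 0.229 × 1.049 × 1.216 = 0.2921
σ²_T = Σσ²ᵢ + 2·Σσ_ij = 3.5141 + 2 × 1.4639 = 6.4419
α = (3/2)·(1 − 3.5141/6.4419) = 0.68

α = 0.68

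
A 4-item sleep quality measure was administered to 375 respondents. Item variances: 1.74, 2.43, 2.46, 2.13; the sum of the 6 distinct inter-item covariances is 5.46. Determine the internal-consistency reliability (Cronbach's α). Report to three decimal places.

α = 0.740

sum of item variances = 1.74 + 2.43 + 2.46 + 2.13 = 8.76
Sum of distinct covariances = 5.46
total variance = sum of item variances + 2·Σcov = 8.76 + 2 × 5.46 = 19.68
α = (4/3)·(1 − 8.76/19.68) = 0.740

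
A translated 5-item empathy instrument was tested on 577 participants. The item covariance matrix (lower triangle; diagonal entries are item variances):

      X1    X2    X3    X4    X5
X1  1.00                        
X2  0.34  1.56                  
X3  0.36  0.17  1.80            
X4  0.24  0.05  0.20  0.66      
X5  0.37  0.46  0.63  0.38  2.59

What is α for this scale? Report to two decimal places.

α = 0.57

sum of item variances = 1.00 + 1.56 + 1.80 + 0.66 + 2.59 = 7.61
Σ_{i<j} σ_ij = 3.20
σ²_T = 7.61 + 2 × 3.20 = 14.01
α = (k/(k−1))·(1 − sum of item variances/σ²_T) = (5/4)·(1 − 7.61/14.01) = 0.57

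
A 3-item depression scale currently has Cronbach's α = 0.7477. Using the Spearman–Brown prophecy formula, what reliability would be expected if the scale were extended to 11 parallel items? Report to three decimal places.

Length factor m = 11/3 = 3.6667
α' = m·α / (1 + (m−1)·α)
   = 11/3 × 0.7477 / (1 + (11/3 − 1) × 0.7477)
   = 2.7416 / 2.9939 = 0.916

predicted reliability = 0.916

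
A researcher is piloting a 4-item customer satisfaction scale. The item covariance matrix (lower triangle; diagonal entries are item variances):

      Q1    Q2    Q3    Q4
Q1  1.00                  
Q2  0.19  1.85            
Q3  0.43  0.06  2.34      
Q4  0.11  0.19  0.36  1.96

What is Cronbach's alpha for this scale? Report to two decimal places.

α = 0.36

ΣVar(i) = 1.00 + 1.85 + 2.34 + 1.96 = 7.15
Sum of the distinct covariances = 1.34
Var(T) = 7.15 + 2 × 1.34 = 9.83
α = (k/(k−1))·(1 − ΣVar(i)/Var(T)) = (4/3)·(1 − 7.15/9.83) = 0.36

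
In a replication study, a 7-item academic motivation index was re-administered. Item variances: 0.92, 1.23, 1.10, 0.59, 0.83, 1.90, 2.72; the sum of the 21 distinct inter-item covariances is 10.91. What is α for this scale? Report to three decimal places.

sum of item variances = 0.92 + 1.23 + 1.10 + 0.59 + 0.83 + 1.90 + 2.72 = 9.29
Sum of distinct covariances = 10.91
σ²_T = sum of item variances + 2·Σcov = 9.29 + 2 × 10.91 = 31.11
α = (7/6)·(1 − 9.29/31.11) = 0.818

α = 0.818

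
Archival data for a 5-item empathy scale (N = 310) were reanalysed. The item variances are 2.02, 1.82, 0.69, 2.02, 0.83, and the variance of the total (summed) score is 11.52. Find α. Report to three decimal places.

α = 0.449

sum of item variances = 2.02 + 1.82 + 0.69 + 2.02 + 0.83 = 7.38
α = (k/(k−1))·(1 − sum of item variances/σ²_T) = (5/4)·(1 − 7.38/11.52) = 0.449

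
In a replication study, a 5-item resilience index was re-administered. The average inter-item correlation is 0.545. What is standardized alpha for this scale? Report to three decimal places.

Standardized α = k·r̄ / (1 + (k−1)·r̄) = 5 × 0.545 / (1 + 4 × 0.545)
  = 2.7250 / 3.1800 = 0.857

standardized alpha = 0.857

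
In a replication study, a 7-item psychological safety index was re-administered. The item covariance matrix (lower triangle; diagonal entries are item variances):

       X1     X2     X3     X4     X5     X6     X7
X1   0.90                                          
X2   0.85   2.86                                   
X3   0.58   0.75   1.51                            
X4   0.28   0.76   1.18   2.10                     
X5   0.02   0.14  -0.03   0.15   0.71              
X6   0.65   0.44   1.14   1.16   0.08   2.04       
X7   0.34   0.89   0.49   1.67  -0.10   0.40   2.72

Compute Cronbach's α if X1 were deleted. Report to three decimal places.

Remaining items: X2, X3, X4, X5, X6, X7 (k = 6).
sum of item variances = 2.86 + 1.51 + 2.10 + 0.71 + 2.04 + 2.72 = 11.94
σ²_T = 11.94 + 2 × 9.12 = 30.18
α (item deleted) = (6/5)·(1 − 11.94/30.18) = 0.725

Cronbach's α = 0.725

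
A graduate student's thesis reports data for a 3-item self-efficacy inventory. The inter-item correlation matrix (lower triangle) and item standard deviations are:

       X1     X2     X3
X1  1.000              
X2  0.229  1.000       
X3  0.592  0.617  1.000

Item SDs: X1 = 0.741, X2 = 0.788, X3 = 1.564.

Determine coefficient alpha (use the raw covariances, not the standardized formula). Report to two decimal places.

α = 0.70

Σσ²ᵢ = 0.741² + 0.788² + 1.564² = 3.6161
Covariances σ_ij = r_ij · s_i · s_j:
  σ(X1,X2) = 0.229 × 0.741 × 0.788 = 0.1337
  σ(X1,X3) = 0.592 × 0.741 × 1.564 = 0.6861
  σ(X2,X3) = 0.617 × 0.788 × 1.564 = 0.7604
σ²_T = Σσ²ᵢ + 2·Σσ_ij = 3.6161 + 2 × 1.5802 = 6.7765
α = (3/2)·(1 − 3.6161/6.7765) = 0.70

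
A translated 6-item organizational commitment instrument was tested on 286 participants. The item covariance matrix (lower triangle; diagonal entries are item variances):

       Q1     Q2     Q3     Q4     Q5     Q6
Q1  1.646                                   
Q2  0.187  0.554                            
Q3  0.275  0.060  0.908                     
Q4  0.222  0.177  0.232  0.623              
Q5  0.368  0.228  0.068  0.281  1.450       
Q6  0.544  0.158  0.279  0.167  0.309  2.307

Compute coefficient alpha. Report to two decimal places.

ΣVar(i) = 1.646 + 0.554 + 0.908 + 0.623 + 1.450 + 2.307 = 7.488
Sum of the distinct covariances = 3.555
σ²_total = 7.488 + 2 × 3.555 = 14.598
α = (k/(k−1))·(1 − ΣVar(i)/σ²_total) = (6/5)·(1 − 7.488/14.598) = 0.58

α = 0.58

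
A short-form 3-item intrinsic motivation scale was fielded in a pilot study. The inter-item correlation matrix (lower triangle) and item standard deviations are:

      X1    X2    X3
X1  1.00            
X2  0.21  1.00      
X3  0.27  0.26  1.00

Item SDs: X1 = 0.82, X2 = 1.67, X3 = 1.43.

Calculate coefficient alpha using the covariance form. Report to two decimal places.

Σσ²ᵢ = 0.82² + 1.67² + 1.43² = 5.5062
Covariances σ_ij = r_ij · s_i · s_j:
  σ(X1,X2) = 0.21 × 0.82 × 1.67 = 0.2876
  σ(X1,X3) = 0.27 × 0.82 × 1.43 = 0.3166
  σ(X2,X3) = 0.26 × 1.67 × 1.43 = 0.6209
σ²_T = Σσ²ᵢ + 2·Σσ_ij = 5.5062 + 2 × 1.2251 = 7.9564
α = (3/2)·(1 − 5.5062/7.9564) = 0.46

coefficient alpha = 0.46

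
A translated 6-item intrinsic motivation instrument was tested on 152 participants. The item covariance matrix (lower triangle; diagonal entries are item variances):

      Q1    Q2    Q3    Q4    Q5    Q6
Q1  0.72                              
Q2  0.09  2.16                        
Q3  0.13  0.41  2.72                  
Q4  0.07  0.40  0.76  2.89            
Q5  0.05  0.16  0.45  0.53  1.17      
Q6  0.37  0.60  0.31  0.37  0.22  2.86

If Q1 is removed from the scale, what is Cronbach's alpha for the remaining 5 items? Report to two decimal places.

Remaining items: Q2, Q3, Q4, Q5, Q6 (k = 5).
Σσᵢ² = 2.16 + 2.72 + 2.89 + 1.17 + 2.86 = 11.80
σ²_total = 11.80 + 2 × 4.21 = 20.22
α (item deleted) = (5/4)·(1 − 11.80/20.22) = 0.52

Cronbach's alpha = 0.52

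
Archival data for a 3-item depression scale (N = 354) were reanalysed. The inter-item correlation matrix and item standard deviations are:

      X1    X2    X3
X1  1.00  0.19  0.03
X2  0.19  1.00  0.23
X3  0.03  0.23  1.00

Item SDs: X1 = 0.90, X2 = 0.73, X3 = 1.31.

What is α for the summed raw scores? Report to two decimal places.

Σσ²ᵢ = 0.90² + 0.73² + 1.31² = 3.0590
Covariances σ_ij = r_ij · s_i · s_j:
  σ(X1,X2) = 0.19 × 0.90 × 0.73 = 0.1248
  σ(X1,X3) = 0.03 × 0.90 × 1.31 = 0.0354
  σ(X2,X3) = 0.23 × 0.73 × 1.31 = 0.2199
σ²_T = Σσ²ᵢ + 2·Σσ_ij = 3.0590 + 2 × 0.3801 = 3.8192
α = (3/2)·(1 − 3.0590/3.8192) = 0.30

α = 0.30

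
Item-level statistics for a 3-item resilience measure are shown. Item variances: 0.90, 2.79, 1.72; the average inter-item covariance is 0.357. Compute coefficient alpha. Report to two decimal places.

α = 0.43

sum of item variances = 0.90 + 2.79 + 1.72 = 5.41
Sum of the 3 distinct covariances = 3 × 0.357 = 1.071
total variance = sum of item variances + 2·Σcov = 5.41 + 2 × 1.071 = 7.552
α = (3/2)·(1 − 5.41/7.552) = 0.43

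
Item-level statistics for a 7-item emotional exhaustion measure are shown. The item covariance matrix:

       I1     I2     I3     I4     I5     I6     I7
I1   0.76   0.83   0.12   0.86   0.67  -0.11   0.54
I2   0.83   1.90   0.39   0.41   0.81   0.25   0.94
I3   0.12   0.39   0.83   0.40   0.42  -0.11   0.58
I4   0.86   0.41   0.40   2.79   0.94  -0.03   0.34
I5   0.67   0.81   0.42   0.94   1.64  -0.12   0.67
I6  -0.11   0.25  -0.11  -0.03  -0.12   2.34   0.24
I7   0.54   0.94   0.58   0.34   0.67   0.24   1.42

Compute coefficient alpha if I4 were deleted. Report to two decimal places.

Remaining items: I1, I2, I3, I5, I6, I7 (k = 6).
Σσ²ᵢ = 0.76 + 1.90 + 0.83 + 1.64 + 2.34 + 1.42 = 8.89
total variance = 8.89 + 2 × 6.12 = 21.13
α (item deleted) = (6/5)·(1 − 8.89/21.13) = 0.70

coefficient alpha = 0.70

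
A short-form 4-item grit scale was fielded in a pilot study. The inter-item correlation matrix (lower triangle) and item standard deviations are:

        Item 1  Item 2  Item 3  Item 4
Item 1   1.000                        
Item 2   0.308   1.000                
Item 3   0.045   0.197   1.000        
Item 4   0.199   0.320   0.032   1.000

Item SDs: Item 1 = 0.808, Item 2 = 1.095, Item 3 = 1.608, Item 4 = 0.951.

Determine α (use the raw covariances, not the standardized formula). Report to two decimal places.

α = 0.42

Σσ²ᵢ = 0.808² + 1.095² + 1.608² + 0.951² = 5.3420
Covariances σ_ij = r_ij · s_i · s_j:
  σ(Item 1,Item 2) = 0.308 × 0.808 × 1.095 = 0.2725
  σ(Item 1,Item 3) = 0.045 × 0.808 × 1.608 = 0.0585
  σ(Item 1,Item 4) = 0.199 × 0.808 × 0.951 = 0.1529
  σ(Item 2,Item 3) = 0.197 × 1.095 × 1.608 = 0.3469
  σ(Item 2,Item 4) = 0.320 × 1.095 × 0.951 = 0.3332
  σ(Item 3,Item 4) = 0.032 × 1.608 × 0.951 = 0.0489
σ²_T = Σσ²ᵢ + 2·Σσ_ij = 5.3420 + 2 × 1.2129 = 7.7678
α = (4/3)·(1 − 5.3420/7.7678) = 0.42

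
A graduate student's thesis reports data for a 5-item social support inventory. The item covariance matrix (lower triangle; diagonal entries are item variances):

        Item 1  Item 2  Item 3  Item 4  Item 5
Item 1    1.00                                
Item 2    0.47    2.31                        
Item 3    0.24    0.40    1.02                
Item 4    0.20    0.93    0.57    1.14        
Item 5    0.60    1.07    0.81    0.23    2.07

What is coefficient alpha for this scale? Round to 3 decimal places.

Σσᵢ² = 1.00 + 2.31 + 1.02 + 1.14 + 2.07 = 7.54
Sum of the distinct covariances = 5.52
Var(T) = 7.54 + 2 × 5.52 = 18.58
α = (k/(k−1))·(1 − Σσᵢ²/Var(T)) = (5/4)·(1 − 7.54/18.58) = 0.743

coefficient alpha = 0.743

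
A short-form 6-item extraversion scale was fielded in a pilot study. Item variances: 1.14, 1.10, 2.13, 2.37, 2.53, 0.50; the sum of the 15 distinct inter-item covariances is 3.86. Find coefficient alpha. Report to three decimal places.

Σσ²ᵢ = 1.14 + 1.10 + 2.13 + 2.37 + 2.53 + 0.50 = 9.77
Sum of distinct covariances = 3.86
σ²_T = Σσ²ᵢ + 2·Σcov = 9.77 + 2 × 3.86 = 17.49
α = (6/5)·(1 − 9.77/17.49) = 0.530

coefficient alpha = 0.530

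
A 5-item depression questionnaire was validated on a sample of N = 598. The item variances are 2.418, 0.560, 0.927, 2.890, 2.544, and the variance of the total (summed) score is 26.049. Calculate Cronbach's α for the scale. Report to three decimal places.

ΣVar(i) = 2.418 + 0.560 + 0.927 + 2.890 + 2.544 = 9.339
α = (k/(k−1))·(1 − ΣVar(i)/total variance) = (5/4)·(1 − 9.339/26.049) = 0.802

Cronbach's α = 0.802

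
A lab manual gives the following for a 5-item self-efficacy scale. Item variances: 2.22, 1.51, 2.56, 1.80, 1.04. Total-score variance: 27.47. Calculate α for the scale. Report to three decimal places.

α = 0.835

sum of item variances = 2.22 + 1.51 + 2.56 + 1.80 + 1.04 = 9.13
α = (k/(k−1))·(1 − sum of item variances/σ²_T) = (5/4)·(1 − 9.13/27.47) = 0.835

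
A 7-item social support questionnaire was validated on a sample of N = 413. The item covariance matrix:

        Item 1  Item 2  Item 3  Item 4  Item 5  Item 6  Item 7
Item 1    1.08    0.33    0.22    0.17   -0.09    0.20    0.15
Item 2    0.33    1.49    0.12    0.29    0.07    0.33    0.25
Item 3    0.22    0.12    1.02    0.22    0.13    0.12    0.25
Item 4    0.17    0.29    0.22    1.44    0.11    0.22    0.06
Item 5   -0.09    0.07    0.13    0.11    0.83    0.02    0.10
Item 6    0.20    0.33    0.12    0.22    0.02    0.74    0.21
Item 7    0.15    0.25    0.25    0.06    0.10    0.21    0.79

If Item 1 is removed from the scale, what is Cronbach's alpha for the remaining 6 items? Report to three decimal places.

Remaining items: Item 2, Item 3, Item 4, Item 5, Item 6, Item 7 (k = 6).
ΣVar(i) = 1.49 + 1.02 + 1.44 + 0.83 + 0.74 + 0.79 = 6.31
σ²_T = 6.31 + 2 × 2.50 = 11.31
α (item deleted) = (6/5)·(1 − 6.31/11.31) = 0.531

α = 0.531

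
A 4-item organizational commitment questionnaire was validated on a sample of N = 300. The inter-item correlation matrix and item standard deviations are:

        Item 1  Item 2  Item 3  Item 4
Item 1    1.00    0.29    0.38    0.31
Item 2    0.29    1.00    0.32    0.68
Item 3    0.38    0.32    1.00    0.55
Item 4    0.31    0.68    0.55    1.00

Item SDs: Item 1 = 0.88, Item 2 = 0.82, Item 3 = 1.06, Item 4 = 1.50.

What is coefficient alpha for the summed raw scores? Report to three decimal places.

coefficient alpha = 0.735

Σσ²ᵢ = 0.88² + 0.82² + 1.06² + 1.50² = 4.8204
Covariances σ_ij = r_ij · s_i · s_j:
  σ(Item 1,Item 2) = 0.29 × 0.88 × 0.82 = 0.2093
  σ(Item 1,Item 3) = 0.38 × 0.88 × 1.06 = 0.3545
  σ(Item 1,Item 4) = 0.31 × 0.88 × 1.50 = 0.4092
  σ(Item 2,Item 3) = 0.32 × 0.82 × 1.06 = 0.2781
  σ(Item 2,Item 4) = 0.68 × 0.82 × 1.50 = 0.8364
  σ(Item 3,Item 4) = 0.55 × 1.06 × 1.50 = 0.8745
σ²_T = Σσ²ᵢ + 2·Σσ_ij = 4.8204 + 2 × 2.9620 = 10.7444
α = (4/3)·(1 − 4.8204/10.7444) = 0.735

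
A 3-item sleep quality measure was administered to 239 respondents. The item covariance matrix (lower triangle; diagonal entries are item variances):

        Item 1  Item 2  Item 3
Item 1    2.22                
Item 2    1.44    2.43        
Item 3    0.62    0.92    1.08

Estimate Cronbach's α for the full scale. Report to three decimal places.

Σσᵢ² = 2.22 + 2.43 + 1.08 = 5.73
Sum of off-diagonal covariances = 2.98
total variance = 5.73 + 2 × 2.98 = 11.69
α = (k/(k−1))·(1 − Σσᵢ²/total variance) = (3/2)·(1 − 5.73/11.69) = 0.765

α = 0.765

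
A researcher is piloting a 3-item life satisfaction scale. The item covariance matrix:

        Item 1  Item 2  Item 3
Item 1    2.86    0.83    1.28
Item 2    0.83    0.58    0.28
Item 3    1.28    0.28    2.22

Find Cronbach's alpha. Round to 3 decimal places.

Σσ²ᵢ = 2.86 + 0.58 + 2.22 = 5.66
Sum of off-diagonal covariances = 2.39
Var(T) = 5.66 + 2 × 2.39 = 10.44
α = (k/(k−1))·(1 − Σσ²ᵢ/Var(T)) = (3/2)·(1 − 5.66/10.44) = 0.687

α = 0.687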